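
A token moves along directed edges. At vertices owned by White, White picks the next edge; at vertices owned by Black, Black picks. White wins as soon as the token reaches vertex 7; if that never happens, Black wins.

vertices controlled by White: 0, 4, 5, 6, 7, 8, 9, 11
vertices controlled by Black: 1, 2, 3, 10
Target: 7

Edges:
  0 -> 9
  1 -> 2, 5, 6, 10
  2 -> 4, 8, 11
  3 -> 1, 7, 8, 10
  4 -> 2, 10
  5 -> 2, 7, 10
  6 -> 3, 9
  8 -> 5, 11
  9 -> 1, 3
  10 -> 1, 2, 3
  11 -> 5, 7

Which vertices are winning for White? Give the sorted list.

5, 7, 8, 11

A0 = {7}
A1: add {5, 11} — 5 (White) has 5→7; 11 (White) has 11→7.
A2: add {8} — 8 (White) has 8→5.
A3 = A2; e.g. 0 (White) has no edge into A2. Fixed point.
White's winning region = {5, 7, 8, 11}.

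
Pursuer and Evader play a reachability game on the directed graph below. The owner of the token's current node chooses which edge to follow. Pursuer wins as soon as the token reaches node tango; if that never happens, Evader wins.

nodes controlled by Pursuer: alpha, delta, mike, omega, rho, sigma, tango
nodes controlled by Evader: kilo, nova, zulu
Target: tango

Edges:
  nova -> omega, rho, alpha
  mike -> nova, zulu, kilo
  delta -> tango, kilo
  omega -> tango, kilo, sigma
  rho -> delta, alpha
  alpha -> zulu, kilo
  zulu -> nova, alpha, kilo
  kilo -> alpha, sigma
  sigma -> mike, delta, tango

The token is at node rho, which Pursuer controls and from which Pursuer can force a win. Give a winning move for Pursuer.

A0 = {tango}
A1: add {delta, omega, sigma} — delta (Pursuer) has delta→tango; omega (Pursuer) has omega→tango; sigma (Pursuer) has sigma→tango.
A2: add {rho} — rho (Pursuer) has rho→delta.
A3 = A2; e.g. nova (Evader) can still go to alpha. Fixed point.
From rho, successor delta is in the attractor (rank 1); the other successor alpha is not.

delta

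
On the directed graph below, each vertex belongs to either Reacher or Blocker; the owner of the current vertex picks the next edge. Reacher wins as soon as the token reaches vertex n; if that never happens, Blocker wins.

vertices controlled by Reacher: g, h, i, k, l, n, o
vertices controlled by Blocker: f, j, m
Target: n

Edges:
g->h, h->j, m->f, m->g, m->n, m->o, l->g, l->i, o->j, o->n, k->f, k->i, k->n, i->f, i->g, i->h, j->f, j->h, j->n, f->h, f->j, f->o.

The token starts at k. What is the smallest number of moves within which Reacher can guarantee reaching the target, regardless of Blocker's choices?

1

A0 = {n}
A1: add {k, o} — k (Reacher) has k→n; o (Reacher) has o→n.
A2 = A1; e.g. f (Blocker) can still go to h. Fixed point.
k enters the attractor at level 1, so Reacher can force the target in 1 move from there.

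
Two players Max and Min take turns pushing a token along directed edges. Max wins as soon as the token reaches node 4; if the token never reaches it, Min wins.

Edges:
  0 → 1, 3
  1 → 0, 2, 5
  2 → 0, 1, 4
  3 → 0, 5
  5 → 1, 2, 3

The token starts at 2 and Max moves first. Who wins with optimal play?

Max

Track states (vertex, player-to-move).
A0 = {(4,Max), (4,Min)}
A1: add {(2,Max)}.
(2,Max) ∈ A1 ⇒ Max forces the target.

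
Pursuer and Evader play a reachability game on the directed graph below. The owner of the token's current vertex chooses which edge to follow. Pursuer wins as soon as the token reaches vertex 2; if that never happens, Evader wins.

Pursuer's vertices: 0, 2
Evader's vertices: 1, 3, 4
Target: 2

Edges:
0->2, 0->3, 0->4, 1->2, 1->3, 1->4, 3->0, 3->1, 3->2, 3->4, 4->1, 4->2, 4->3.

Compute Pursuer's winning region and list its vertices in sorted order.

0, 2

A0 = {2}
A1: add {0} — 0 (Pursuer) has 0→2.
A2 = A1; e.g. 1 (Evader) can still go to 3. Fixed point.
Pursuer's winning region = {0, 2}.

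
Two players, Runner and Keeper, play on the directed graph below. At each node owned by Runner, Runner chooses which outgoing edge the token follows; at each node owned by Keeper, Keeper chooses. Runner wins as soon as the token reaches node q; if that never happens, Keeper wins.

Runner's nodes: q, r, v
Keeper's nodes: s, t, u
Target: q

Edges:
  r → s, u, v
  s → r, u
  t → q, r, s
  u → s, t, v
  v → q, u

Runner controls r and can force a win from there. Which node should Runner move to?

A0 = {q}
A1: add {v} — v (Runner) has v→q.
A2: add {r} — r (Runner) has r→v.
A3 = A2; e.g. s (Keeper) can still go to u. Fixed point.
From r, successor v is in the attractor (rank 1); the other successors s, u are not.

v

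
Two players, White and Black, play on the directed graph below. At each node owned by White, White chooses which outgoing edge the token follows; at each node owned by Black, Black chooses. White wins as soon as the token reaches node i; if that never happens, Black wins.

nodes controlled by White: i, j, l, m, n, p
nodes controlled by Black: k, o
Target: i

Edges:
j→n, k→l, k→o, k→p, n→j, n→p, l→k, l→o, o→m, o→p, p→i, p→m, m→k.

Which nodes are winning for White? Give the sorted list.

A0 = {i}
A1: add {p} — p (White) has p→i.
A2: add {n} — n (White) has n→p.
A3: add {j} — j (White) has j→n.
A4 = A3; e.g. k (Black) can still go to l. Fixed point.
White's winning region = {i, j, n, p}.

i, j, n, p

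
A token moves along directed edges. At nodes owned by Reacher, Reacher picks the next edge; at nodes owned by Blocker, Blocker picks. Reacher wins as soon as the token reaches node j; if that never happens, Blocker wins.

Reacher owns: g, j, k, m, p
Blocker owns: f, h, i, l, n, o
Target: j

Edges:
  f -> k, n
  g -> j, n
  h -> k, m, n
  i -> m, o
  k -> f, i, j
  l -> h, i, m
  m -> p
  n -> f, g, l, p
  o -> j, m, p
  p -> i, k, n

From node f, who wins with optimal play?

A0 = {j}
A1: add {g, k} — g (Reacher) has g→j; k (Reacher) has k→j.
A2: add {p} — p (Reacher) has p→k.
A3: add {m} — m (Reacher) has m→p.
A4: add {o} — o (Blocker): all of {j, m, p} already in.
A5: add {i} — i (Blocker): all of {m, o} already in.
A6 = A5; e.g. f (Blocker) can still go to n. Fixed point.
f never enters the attractor, so Blocker can avoid the target forever.

Blocker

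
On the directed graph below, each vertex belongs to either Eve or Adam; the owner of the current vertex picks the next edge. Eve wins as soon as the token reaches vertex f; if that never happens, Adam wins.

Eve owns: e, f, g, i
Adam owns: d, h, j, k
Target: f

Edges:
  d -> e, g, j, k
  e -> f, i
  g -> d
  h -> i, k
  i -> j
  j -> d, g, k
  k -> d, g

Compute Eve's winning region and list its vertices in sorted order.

A0 = {f}
A1: add {e} — e (Eve) has e→f.
A2 = A1; e.g. d (Adam) can still go to g. Fixed point.
Eve's winning region = {e, f}.

e, f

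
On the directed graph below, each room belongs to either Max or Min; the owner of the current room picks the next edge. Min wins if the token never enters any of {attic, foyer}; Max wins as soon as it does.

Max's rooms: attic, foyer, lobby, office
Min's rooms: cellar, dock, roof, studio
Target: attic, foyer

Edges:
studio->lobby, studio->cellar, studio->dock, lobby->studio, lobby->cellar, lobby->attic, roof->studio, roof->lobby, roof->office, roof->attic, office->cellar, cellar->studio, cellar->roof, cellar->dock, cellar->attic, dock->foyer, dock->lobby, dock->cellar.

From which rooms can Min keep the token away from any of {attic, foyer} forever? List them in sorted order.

A0 = {attic, foyer}
A1: add {lobby} — lobby (Max) has lobby→attic.
A2 = A1; e.g. studio (Min) can still go to cellar. Fixed point.
Max's attractor = {attic, foyer, lobby}; Min avoids the target exactly from the complement.

cellar, dock, office, roof, studio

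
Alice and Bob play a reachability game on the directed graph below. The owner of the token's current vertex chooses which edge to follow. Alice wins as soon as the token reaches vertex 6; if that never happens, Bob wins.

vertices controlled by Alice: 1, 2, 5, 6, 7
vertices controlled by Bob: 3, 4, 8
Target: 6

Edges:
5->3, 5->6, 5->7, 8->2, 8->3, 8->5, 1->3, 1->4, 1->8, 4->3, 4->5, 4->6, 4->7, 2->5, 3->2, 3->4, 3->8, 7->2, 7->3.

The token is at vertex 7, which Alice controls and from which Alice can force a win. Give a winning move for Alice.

A0 = {6}
A1: add {5} — 5 (Alice) has 5→6.
A2: add {2} — 2 (Alice) has 2→5.
A3: add {7} — 7 (Alice) has 7→2.
A4 = A3; e.g. 1 (Alice) has no edge into A3. Fixed point.
From 7, successor 2 is in the attractor (rank 2); the other successor 3 is not.

2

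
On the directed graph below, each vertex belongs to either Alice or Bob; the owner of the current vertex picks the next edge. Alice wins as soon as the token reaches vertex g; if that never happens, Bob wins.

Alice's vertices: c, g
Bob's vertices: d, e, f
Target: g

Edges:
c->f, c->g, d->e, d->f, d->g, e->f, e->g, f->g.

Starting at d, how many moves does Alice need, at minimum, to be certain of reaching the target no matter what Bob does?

3

A0 = {g}
A1: add {c, f} — c (Alice) has c→g; f (Bob): all of {g} already in.
A2: add {e} — e (Bob): all of {f, g} already in.
A3: add {d} — d (Bob): all of {e, f, g} already in.
A3 = all vertices. Fixed point.
d enters the attractor at level 3, so Alice can force the target in 3 moves from there.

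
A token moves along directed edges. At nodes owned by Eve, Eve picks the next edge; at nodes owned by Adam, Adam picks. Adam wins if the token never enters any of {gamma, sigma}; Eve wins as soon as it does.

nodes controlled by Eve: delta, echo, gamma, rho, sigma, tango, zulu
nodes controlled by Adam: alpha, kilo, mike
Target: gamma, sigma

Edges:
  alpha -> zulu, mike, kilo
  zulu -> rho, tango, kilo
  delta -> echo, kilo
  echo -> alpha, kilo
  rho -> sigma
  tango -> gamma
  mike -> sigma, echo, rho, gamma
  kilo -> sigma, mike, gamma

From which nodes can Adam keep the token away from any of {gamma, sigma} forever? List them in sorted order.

alpha, delta, echo, kilo, mike

A0 = {gamma, sigma}
A1: add {rho, tango} — rho (Eve) has rho→sigma; tango (Eve) has tango→gamma.
A2: add {zulu} — zulu (Eve) has zulu→rho.
A3 = A2; e.g. alpha (Adam) can still go to mike. Fixed point.
Eve's attractor = {gamma, rho, sigma, tango, zulu}; Adam avoids the target exactly from the complement.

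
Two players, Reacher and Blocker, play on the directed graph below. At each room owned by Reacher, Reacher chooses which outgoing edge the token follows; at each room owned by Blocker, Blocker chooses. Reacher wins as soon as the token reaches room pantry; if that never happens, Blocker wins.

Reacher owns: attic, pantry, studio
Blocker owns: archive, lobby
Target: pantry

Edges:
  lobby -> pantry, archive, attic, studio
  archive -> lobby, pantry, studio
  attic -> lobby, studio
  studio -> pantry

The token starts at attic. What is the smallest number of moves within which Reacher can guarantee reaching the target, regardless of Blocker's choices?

A0 = {pantry}
A1: add {studio} — studio (Reacher) has studio→pantry.
A2: add {attic} — attic (Reacher) has attic→studio.
A3 = A2; e.g. lobby (Blocker) can still go to archive. Fixed point.
attic enters the attractor at level 2, so Reacher can force the target in 2 moves from there.

2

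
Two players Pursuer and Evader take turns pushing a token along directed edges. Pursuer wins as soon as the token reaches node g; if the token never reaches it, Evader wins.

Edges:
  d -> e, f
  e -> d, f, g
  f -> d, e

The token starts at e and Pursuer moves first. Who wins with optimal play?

Pursuer

Track states (vertex, player-to-move).
A0 = {(g,Pursuer), (g,Evader)}
A1: add {(e,Pursuer)}.
(e,Pursuer) ∈ A1 ⇒ Pursuer forces the target.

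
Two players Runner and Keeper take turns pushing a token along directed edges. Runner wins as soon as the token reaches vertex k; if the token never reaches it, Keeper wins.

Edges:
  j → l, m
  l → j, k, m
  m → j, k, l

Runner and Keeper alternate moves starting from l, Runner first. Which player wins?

Runner

Track states (vertex, player-to-move).
A0 = {(k,Runner), (k,Keeper)}
A1: add {(l,Runner), (m,Runner)}.
(l,Runner) ∈ A1 ⇒ Runner forces the target.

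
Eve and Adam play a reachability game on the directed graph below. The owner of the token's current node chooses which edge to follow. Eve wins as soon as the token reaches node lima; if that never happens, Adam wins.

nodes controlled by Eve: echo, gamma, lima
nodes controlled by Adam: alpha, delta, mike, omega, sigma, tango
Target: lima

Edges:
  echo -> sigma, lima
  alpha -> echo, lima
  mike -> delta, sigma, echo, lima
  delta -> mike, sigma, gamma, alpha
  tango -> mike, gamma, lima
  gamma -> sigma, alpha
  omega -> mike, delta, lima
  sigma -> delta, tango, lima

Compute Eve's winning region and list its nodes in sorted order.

A0 = {lima}
A1: add {echo} — echo (Eve) has echo→lima.
A2: add {alpha} — alpha (Adam): all of {echo, lima} already in.
A3: add {gamma} — gamma (Eve) has gamma→alpha.
A4 = A3; e.g. mike (Adam) can still go to delta. Fixed point.
Eve's winning region = {alpha, echo, gamma, lima}.

alpha, echo, gamma, lima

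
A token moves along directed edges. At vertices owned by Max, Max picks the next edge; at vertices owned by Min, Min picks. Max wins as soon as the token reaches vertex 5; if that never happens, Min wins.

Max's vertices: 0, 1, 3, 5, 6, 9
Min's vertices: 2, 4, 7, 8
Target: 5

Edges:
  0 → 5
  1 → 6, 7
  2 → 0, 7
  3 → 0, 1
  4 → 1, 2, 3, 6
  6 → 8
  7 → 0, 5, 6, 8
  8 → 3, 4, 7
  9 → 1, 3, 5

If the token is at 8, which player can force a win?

Min

A0 = {5}
A1: add {0, 9} — 0 (Max) has 0→5; 9 (Max) has 9→5.
A2: add {3} — 3 (Max) has 3→0.
A3 = A2; e.g. 1 (Max) has no edge into A2. Fixed point.
8 never enters the attractor, so Min can avoid the target forever.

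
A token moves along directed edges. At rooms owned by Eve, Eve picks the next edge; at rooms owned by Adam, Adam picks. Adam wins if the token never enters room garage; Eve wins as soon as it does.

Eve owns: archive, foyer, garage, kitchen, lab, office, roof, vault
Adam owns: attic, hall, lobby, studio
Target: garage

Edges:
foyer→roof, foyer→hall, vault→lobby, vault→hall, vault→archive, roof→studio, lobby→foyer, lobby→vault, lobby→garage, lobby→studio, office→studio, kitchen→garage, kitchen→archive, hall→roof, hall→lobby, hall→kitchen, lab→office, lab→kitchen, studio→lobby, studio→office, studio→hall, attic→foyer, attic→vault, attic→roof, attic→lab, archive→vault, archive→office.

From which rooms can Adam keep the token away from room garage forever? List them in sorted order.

A0 = {garage}
A1: add {kitchen} — kitchen (Eve) has kitchen→garage.
A2: add {lab} — lab (Eve) has lab→kitchen.
A3 = A2; e.g. foyer (Eve) has no edge into A2. Fixed point.
Eve's attractor = {garage, kitchen, lab}; Adam avoids the target exactly from the complement.

archive, attic, foyer, hall, lobby, office, roof, studio, vault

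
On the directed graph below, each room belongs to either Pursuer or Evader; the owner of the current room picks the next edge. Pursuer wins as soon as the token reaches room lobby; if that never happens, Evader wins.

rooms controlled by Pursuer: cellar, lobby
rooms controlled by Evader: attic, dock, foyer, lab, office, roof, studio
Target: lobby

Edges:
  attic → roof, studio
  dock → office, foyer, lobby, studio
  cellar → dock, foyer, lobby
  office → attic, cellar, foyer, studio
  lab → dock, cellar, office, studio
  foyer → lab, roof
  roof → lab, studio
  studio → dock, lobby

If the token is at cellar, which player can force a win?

A0 = {lobby}
A1: add {cellar} — cellar (Pursuer) has cellar→lobby.
A2 = A1; e.g. attic (Evader) can still go to roof. Fixed point.
cellar ∈ A1, so Pursuer can force the target.

Pursuer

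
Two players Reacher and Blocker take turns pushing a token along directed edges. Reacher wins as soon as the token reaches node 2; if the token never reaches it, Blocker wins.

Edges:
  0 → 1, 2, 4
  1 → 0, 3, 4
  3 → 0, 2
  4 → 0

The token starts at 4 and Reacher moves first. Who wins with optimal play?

Blocker

Track states (vertex, player-to-move).
A0 = {(2,Reacher), (2,Blocker)}
A1: add {(0,Reacher), (3,Reacher)}.
A2: add {(3,Blocker), (4,Blocker)}.
A3: add {(1,Reacher)}.
A4 = A3; e.g. (0,Blocker) stays out. (4,Reacher) never enters ⇒ Blocker avoids the target.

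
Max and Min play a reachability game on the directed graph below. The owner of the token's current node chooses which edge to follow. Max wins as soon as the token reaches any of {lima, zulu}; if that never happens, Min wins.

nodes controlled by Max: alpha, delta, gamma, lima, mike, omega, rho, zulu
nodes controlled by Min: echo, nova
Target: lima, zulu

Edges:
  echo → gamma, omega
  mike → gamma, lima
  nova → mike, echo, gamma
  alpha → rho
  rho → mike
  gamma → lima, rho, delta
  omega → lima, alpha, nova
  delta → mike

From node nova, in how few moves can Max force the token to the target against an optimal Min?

3

A0 = {lima, zulu}
A1: add {gamma, mike, omega} — mike (Max) has mike→lima; gamma (Max) has gamma→lima; omega (Max) has omega→lima.
A2: add {delta, echo, rho} — echo (Min): all of {gamma, omega} already in; rho (Max) has rho→mike; delta (Max) has delta→mike.
A3: add {alpha, nova} — alpha (Max) has alpha→rho; nova (Min): all of {mike, echo, gamma} already in.
A3 = all vertices. Fixed point.
nova enters the attractor at level 3, so Max can force the target in 3 moves from there.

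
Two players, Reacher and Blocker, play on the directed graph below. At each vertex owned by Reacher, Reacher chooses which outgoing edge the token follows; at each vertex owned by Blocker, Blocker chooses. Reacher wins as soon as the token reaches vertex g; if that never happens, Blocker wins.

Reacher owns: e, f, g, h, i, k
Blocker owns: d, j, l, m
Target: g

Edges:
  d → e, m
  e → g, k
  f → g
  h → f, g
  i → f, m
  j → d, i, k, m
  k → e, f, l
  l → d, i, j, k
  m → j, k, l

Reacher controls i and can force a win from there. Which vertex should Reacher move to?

f

A0 = {g}
A1: add {e, f, h} — e (Reacher) has e→g; f (Reacher) has f→g; h (Reacher) has h→g.
A2: add {i, k} — i (Reacher) has i→f; k (Reacher) has k→e.
A3 = A2; e.g. d (Blocker) can still go to m. Fixed point.
From i, successor f is in the attractor (rank 1); the other successor m is not.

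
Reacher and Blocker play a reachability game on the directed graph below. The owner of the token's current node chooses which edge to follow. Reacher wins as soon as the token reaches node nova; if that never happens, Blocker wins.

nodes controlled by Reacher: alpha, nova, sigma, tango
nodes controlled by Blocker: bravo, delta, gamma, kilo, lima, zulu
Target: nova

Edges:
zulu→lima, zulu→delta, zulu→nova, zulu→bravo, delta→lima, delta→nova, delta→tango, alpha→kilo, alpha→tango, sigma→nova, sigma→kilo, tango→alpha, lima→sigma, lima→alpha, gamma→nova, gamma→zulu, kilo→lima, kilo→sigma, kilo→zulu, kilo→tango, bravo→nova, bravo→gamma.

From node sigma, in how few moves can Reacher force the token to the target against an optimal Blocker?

1

A0 = {nova}
A1: add {sigma} — sigma (Reacher) has sigma→nova.
A2 = A1; e.g. lima (Blocker) can still go to alpha. Fixed point.
sigma enters the attractor at level 1, so Reacher can force the target in 1 move from there.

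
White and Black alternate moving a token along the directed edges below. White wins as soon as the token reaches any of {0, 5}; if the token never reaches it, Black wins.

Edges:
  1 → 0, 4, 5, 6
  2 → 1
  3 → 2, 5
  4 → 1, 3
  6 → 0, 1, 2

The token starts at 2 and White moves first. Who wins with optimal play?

Black

Track states (vertex, player-to-move).
A0 = {(0,White), (0,Black), (5,White), (5,Black)}
A1: add {(1,White), (3,White), (6,White)}.
A2: add {(2,Black), (4,Black)}.
A3 = A2; e.g. (1,Black) stays out. (2,White) never enters ⇒ Black avoids the target.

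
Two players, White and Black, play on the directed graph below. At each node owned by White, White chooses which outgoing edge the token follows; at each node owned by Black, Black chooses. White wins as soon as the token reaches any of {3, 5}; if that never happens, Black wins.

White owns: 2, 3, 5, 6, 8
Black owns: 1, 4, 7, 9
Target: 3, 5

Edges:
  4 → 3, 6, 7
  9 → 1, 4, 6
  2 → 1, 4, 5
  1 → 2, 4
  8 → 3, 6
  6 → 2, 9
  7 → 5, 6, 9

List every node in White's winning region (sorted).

A0 = {3, 5}
A1: add {2, 8} — 2 (White) has 2→5; 8 (White) has 8→3.
A2: add {6} — 6 (White) has 6→2.
A3 = A2; e.g. 1 (Black) can still go to 4. Fixed point.
White's winning region = {2, 3, 5, 6, 8}.

2, 3, 5, 6, 8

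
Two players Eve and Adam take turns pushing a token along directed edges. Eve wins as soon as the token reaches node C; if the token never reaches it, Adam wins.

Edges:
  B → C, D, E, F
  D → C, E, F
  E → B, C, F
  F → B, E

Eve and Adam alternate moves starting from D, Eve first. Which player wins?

Track states (vertex, player-to-move).
A0 = {(C,Eve), (C,Adam)}
A1: add {(B,Eve), (D,Eve), (E,Eve)}.
(D,Eve) ∈ A1 ⇒ Eve forces the target.

Eve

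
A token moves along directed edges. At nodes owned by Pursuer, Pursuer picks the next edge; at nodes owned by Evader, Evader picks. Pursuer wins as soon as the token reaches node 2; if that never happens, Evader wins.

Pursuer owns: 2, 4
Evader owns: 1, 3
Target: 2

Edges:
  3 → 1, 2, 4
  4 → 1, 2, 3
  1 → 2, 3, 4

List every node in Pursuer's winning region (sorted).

A0 = {2}
A1: add {4} — 4 (Pursuer) has 4→2.
A2 = A1; e.g. 1 (Evader) can still go to 3. Fixed point.
Pursuer's winning region = {2, 4}.

2, 4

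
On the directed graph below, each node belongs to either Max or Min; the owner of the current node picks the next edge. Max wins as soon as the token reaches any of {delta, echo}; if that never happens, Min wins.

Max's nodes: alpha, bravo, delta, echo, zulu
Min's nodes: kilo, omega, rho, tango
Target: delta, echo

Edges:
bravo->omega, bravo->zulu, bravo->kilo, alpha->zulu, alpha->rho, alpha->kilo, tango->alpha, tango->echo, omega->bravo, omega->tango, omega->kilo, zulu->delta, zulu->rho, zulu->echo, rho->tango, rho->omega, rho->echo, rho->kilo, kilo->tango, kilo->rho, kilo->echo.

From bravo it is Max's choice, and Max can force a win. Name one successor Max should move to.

A0 = {delta, echo}
A1: add {zulu} — zulu (Max) has zulu→delta.
A2: add {alpha, bravo} — bravo (Max) has bravo→zulu; alpha (Max) has alpha→zulu.
A3: add {tango} — tango (Min): all of {alpha, echo} already in.
A4 = A3; e.g. omega (Min) can still go to kilo. Fixed point.
From bravo, successor zulu is in the attractor (rank 1); the other successors kilo, omega are not.

zulu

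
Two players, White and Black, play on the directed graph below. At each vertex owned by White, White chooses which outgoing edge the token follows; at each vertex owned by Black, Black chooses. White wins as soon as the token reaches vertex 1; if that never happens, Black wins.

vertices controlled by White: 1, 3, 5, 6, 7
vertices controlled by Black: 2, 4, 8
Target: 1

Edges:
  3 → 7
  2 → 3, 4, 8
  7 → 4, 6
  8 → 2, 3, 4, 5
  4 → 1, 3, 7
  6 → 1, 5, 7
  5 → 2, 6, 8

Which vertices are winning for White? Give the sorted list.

A0 = {1}
A1: add {6} — 6 (White) has 6→1.
A2: add {5, 7} — 5 (White) has 5→6; 7 (White) has 7→6.
A3: add {3} — 3 (White) has 3→7.
A4: add {4} — 4 (Black): all of {1, 3, 7} already in.
A5 = A4; e.g. 2 (Black) can still go to 8. Fixed point.
White's winning region = {1, 3, 4, 5, 6, 7}.

1, 3, 4, 5, 6, 7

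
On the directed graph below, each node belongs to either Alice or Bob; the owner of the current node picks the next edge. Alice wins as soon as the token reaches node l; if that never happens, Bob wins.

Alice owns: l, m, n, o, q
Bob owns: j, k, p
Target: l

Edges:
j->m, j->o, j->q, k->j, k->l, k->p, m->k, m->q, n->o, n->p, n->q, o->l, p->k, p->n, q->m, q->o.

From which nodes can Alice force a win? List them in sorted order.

A0 = {l}
A1: add {o} — o (Alice) has o→l.
A2: add {n, q} — n (Alice) has n→o; q (Alice) has q→o.
A3: add {m} — m (Alice) has m→q.
A4: add {j} — j (Bob): all of {m, o, q} already in.
A5 = A4; e.g. k (Bob) can still go to p. Fixed point.
Alice's winning region = {j, l, m, n, o, q}.

j, l, m, n, o, q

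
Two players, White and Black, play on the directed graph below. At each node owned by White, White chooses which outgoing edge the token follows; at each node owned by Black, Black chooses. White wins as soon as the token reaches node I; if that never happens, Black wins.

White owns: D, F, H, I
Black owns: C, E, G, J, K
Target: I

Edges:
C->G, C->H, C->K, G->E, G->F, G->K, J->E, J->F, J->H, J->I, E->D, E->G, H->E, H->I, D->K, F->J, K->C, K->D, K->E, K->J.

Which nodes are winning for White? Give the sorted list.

A0 = {I}
A1: add {H} — H (White) has H→I.
A2 = A1; e.g. C (Black) can still go to G. Fixed point.
White's winning region = {H, I}.

H, I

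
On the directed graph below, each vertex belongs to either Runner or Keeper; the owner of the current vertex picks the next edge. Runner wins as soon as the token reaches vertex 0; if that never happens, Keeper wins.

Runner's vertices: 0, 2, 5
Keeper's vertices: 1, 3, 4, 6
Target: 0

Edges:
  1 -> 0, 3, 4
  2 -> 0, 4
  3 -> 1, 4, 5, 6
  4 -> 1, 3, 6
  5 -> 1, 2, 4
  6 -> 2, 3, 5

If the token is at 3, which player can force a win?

Keeper

A0 = {0}
A1: add {2} — 2 (Runner) has 2→0.
A2: add {5} — 5 (Runner) has 5→2.
A3 = A2; e.g. 1 (Keeper) can still go to 3. Fixed point.
3 never enters the attractor, so Keeper can avoid the target forever.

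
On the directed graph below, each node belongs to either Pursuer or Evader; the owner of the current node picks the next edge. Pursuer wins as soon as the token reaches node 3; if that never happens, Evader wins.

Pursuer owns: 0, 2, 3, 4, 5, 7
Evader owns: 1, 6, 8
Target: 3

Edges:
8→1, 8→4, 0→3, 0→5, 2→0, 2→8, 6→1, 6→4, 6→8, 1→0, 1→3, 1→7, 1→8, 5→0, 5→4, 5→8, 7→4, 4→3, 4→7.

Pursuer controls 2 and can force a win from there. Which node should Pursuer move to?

A0 = {3}
A1: add {0, 4} — 0 (Pursuer) has 0→3; 4 (Pursuer) has 4→3.
A2: add {2, 5, 7} — 2 (Pursuer) has 2→0; 5 (Pursuer) has 5→0; 7 (Pursuer) has 7→4.
A3 = A2; e.g. 1 (Evader) can still go to 8. Fixed point.
From 2, successor 0 is in the attractor (rank 1); the other successor 8 is not.

0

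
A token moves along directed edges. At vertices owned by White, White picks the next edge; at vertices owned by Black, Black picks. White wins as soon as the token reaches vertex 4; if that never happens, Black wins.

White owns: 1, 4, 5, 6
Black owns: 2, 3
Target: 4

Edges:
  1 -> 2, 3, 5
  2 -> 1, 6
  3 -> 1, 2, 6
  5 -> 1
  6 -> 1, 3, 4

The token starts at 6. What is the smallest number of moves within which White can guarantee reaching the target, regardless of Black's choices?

A0 = {4}
A1: add {6} — 6 (White) has 6→4.
A2 = A1; e.g. 1 (White) has no edge into A1. Fixed point.
6 enters the attractor at level 1, so White can force the target in 1 move from there.

1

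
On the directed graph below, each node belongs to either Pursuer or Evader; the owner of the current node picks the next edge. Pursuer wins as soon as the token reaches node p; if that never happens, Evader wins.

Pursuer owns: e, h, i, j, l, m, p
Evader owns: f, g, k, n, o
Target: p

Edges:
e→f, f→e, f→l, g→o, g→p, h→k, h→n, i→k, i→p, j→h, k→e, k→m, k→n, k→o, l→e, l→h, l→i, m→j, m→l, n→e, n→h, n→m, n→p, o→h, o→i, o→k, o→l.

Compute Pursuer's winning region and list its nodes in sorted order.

i, l, m, p

A0 = {p}
A1: add {i} — i (Pursuer) has i→p.
A2: add {l} — l (Pursuer) has l→i.
A3: add {m} — m (Pursuer) has m→l.
A4 = A3; e.g. e (Pursuer) has no edge into A3. Fixed point.
Pursuer's winning region = {i, l, m, p}.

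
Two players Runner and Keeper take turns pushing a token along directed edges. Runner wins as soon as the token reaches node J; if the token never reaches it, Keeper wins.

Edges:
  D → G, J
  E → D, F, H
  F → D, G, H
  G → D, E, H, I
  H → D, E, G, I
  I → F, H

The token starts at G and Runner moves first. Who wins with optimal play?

Track states (vertex, player-to-move).
A0 = {(J,Runner), (J,Keeper)}
A1: add {(D,Runner)}.
A2 = A1; e.g. (D,Keeper) stays out. (G,Runner) never enters ⇒ Keeper avoids the target.

Keeper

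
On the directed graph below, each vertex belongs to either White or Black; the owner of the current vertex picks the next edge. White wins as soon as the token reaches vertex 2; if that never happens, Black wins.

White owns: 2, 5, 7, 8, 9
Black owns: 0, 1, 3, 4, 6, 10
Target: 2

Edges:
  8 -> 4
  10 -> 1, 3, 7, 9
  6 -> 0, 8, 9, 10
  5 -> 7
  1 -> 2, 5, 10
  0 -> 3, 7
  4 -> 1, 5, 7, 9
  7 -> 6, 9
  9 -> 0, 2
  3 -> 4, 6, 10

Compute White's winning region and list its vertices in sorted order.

A0 = {2}
A1: add {9} — 9 (White) has 9→2.
A2: add {7} — 7 (White) has 7→9.
A3: add {5} — 5 (White) has 5→7.
A4 = A3; e.g. 0 (Black) can still go to 3. Fixed point.
White's winning region = {2, 5, 7, 9}.

2, 5, 7, 9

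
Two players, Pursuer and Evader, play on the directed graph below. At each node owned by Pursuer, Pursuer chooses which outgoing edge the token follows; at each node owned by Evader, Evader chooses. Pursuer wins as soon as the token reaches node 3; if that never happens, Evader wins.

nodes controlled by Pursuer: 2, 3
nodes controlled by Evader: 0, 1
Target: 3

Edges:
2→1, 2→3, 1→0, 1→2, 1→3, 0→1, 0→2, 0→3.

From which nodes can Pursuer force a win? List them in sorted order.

A0 = {3}
A1: add {2} — 2 (Pursuer) has 2→3.
A2 = A1; e.g. 0 (Evader) can still go to 1. Fixed point.
Pursuer's winning region = {2, 3}.

2, 3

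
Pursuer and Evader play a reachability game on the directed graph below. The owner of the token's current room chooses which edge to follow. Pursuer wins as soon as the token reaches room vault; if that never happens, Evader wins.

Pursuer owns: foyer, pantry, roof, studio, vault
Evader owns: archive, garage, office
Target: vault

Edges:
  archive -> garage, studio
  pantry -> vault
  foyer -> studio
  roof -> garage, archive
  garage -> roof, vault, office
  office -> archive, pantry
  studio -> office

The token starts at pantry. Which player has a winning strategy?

Pursuer

A0 = {vault}
A1: add {pantry} — pantry (Pursuer) has pantry→vault.
A2 = A1; e.g. roof (Pursuer) has no edge into A1. Fixed point.
pantry ∈ A1, so Pursuer can force the target.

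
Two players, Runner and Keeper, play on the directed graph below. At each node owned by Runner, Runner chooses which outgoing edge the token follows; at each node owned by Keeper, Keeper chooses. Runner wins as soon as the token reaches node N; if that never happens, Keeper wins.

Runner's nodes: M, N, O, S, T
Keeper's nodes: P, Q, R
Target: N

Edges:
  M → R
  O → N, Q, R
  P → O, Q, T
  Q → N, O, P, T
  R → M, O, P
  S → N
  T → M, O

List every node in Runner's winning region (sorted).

A0 = {N}
A1: add {O, S} — O (Runner) has O→N; S (Runner) has S→N.
A2: add {T} — T (Runner) has T→O.
A3 = A2; e.g. M (Runner) has no edge into A2. Fixed point.
Runner's winning region = {N, O, S, T}.

N, O, S, T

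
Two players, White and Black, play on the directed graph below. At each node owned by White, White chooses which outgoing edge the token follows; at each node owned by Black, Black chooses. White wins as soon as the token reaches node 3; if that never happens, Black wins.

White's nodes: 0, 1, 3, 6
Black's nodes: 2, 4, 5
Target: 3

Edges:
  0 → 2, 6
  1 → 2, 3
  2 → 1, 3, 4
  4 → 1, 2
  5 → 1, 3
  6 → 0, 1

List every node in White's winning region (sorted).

A0 = {3}
A1: add {1} — 1 (White) has 1→3.
A2: add {5, 6} — 5 (Black): all of {1, 3} already in; 6 (White) has 6→1.
A3: add {0} — 0 (White) has 0→6.
A4 = A3; e.g. 2 (Black) can still go to 4. Fixed point.
White's winning region = {0, 1, 3, 5, 6}.

0, 1, 3, 5, 6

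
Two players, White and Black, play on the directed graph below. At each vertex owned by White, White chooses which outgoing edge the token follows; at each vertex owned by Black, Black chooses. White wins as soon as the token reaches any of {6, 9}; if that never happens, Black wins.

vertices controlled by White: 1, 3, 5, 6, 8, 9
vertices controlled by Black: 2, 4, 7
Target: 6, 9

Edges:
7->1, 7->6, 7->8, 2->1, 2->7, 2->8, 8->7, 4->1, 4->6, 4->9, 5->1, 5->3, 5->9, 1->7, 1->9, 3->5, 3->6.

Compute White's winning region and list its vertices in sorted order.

1, 3, 4, 5, 6, 9

A0 = {6, 9}
A1: add {1, 3, 5} — 1 (White) has 1→9; 3 (White) has 3→6; 5 (White) has 5→9.
A2: add {4} — 4 (Black): all of {1, 6, 9} already in.
A3 = A2; e.g. 2 (Black) can still go to 7. Fixed point.
White's winning region = {1, 3, 4, 5, 6, 9}.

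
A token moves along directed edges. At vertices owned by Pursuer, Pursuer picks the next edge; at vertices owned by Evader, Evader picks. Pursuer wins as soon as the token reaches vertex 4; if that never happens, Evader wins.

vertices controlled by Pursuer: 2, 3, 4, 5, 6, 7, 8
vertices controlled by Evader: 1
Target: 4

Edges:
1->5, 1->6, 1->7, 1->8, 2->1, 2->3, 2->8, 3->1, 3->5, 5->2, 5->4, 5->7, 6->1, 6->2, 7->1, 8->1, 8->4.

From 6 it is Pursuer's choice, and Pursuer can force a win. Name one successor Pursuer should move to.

A0 = {4}
A1: add {5, 8} — 5 (Pursuer) has 5→4; 8 (Pursuer) has 8→4.
A2: add {2, 3} — 2 (Pursuer) has 2→8; 3 (Pursuer) has 3→5.
A3: add {6} — 6 (Pursuer) has 6→2.
A4 = A3; e.g. 1 (Evader) can still go to 7. Fixed point.
From 6, successor 2 is in the attractor (rank 2); the other successor 1 is not.

2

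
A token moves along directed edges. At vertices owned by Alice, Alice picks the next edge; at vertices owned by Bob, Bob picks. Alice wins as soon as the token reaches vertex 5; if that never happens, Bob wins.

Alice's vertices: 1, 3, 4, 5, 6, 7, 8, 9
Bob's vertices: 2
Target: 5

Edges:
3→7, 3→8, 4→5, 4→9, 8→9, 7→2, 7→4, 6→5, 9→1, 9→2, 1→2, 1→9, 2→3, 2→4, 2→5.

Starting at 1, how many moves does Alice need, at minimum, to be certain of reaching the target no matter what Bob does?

5

A0 = {5}
A1: add {4, 6} — 4 (Alice) has 4→5; 6 (Alice) has 6→5.
A2: add {7} — 7 (Alice) has 7→4.
A3: add {3} — 3 (Alice) has 3→7.
A4: add {2} — 2 (Bob): all of {3, 4, 5} already in.
A5: add {1, 9} — 1 (Alice) has 1→2; 9 (Alice) has 9→2.
1 enters the attractor at level 5, so Alice can force the target in 5 moves from there.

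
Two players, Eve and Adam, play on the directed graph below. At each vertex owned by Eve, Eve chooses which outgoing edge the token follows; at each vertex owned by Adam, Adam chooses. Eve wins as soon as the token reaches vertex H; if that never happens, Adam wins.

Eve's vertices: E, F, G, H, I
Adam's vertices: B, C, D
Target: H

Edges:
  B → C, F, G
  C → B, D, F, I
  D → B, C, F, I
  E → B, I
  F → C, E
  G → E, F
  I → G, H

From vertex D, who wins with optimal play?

Adam

A0 = {H}
A1: add {I} — I (Eve) has I→H.
A2: add {E} — E (Eve) has E→I.
A3: add {F, G} — F (Eve) has F→E; G (Eve) has G→E.
A4 = A3; e.g. B (Adam) can still go to C. Fixed point.
D never enters the attractor, so Adam can avoid the target forever.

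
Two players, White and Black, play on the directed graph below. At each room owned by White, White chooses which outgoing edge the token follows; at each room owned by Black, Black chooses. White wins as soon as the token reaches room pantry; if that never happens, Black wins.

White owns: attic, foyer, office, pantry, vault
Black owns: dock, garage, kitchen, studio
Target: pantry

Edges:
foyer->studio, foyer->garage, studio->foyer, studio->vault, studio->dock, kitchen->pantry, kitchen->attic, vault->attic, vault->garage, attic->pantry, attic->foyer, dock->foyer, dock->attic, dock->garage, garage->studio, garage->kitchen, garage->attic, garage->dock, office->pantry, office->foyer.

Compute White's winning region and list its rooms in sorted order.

A0 = {pantry}
A1: add {attic, office} — attic (White) has attic→pantry; office (White) has office→pantry.
A2: add {kitchen, vault} — kitchen (Black): all of {pantry, attic} already in; vault (White) has vault→attic.
A3 = A2; e.g. foyer (White) has no edge into A2. Fixed point.
White's winning region = {attic, kitchen, office, pantry, vault}.

attic, kitchen, office, pantry, vault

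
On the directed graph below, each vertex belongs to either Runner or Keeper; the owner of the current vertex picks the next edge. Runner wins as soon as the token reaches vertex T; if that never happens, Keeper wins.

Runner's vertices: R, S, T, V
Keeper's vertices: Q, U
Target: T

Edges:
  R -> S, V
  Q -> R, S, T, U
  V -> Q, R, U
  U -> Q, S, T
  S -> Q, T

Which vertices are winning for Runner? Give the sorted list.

A0 = {T}
A1: add {S} — S (Runner) has S→T.
A2: add {R} — R (Runner) has R→S.
A3: add {V} — V (Runner) has V→R.
A4 = A3; e.g. Q (Keeper) can still go to U. Fixed point.
Runner's winning region = {R, S, T, V}.

R, S, T, V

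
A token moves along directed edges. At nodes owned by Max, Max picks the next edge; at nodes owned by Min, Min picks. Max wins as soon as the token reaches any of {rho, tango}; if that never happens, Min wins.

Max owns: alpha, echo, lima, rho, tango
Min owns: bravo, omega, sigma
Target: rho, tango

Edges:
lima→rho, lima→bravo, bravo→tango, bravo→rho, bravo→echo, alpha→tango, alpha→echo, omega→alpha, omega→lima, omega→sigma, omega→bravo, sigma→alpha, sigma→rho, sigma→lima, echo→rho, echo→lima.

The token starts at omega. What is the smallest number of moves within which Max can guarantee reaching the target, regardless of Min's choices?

3

A0 = {rho, tango}
A1: add {alpha, echo, lima} — alpha (Max) has alpha→tango; lima (Max) has lima→rho; echo (Max) has echo→rho.
A2: add {bravo, sigma} — sigma (Min): all of {alpha, rho, lima} already in; bravo (Min): all of {tango, rho, echo} already in.
A3: add {omega} — omega (Min): all of {alpha, lima, sigma, bravo} already in.
A3 = all vertices. Fixed point.
omega enters the attractor at level 3, so Max can force the target in 3 moves from there.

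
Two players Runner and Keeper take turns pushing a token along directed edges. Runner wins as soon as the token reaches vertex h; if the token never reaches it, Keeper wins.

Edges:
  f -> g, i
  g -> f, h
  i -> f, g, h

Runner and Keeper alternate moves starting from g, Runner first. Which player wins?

Runner

Track states (vertex, player-to-move).
A0 = {(h,Runner), (h,Keeper)}
A1: add {(g,Runner), (i,Runner)}.
(g,Runner) ∈ A1 ⇒ Runner forces the target.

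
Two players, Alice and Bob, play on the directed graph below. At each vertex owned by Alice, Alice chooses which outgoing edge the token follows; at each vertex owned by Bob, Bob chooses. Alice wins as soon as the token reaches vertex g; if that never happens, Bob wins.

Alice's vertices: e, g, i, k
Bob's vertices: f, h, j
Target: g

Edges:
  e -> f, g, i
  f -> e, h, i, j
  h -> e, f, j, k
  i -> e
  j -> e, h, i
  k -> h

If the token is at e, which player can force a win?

Alice

A0 = {g}
A1: add {e} — e (Alice) has e→g.
e ∈ A1, so Alice can force the target.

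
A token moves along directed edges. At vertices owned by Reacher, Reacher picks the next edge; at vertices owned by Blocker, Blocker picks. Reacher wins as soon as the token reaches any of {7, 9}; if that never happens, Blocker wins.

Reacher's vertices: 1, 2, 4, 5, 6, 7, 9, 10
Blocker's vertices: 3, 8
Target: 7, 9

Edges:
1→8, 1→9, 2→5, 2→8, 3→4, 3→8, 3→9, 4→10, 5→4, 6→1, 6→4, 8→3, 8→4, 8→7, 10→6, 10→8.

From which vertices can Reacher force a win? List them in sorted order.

A0 = {7, 9}
A1: add {1} — 1 (Reacher) has 1→9.
A2: add {6} — 6 (Reacher) has 6→1.
A3: add {10} — 10 (Reacher) has 10→6.
A4: add {4} — 4 (Reacher) has 4→10.
A5: add {5} — 5 (Reacher) has 5→4.
A6: add {2} — 2 (Reacher) has 2→5.
A7 = A6; e.g. 3 (Blocker) can still go to 8. Fixed point.
Reacher's winning region = {1, 2, 4, 5, 6, 7, 9, 10}.

1, 2, 4, 5, 6, 7, 9, 10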